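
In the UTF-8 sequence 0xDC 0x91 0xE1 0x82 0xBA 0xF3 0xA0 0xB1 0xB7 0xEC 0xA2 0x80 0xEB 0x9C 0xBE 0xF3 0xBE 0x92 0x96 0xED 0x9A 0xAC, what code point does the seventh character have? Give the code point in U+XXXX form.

Offset 0: leading byte 0xDC = 11011100 → 2-byte char #1 = DC 91.
Offset 2: leading byte 0xE1 = 11100001 → 3-byte char #2 = E1 82 BA.
Offset 5: leading byte 0xF3 = 11110011 → 4-byte char #3 = F3 A0 B1 B7.
Offset 9: leading byte 0xEC = 11101100 → 3-byte char #4 = EC A2 80.
Offset 12: leading byte 0xEB = 11101011 → 3-byte char #5 = EB 9C BE.
Offset 15: leading byte 0xF3 = 11110011 → 4-byte char #6 = F3 BE 92 96.
Offset 19: leading byte 0xED = 11101101 → 3-byte char #7 = ED 9A AC.
Leading byte 0xED = 11101101 matches 1110xxxx → 3-byte sequence.
Byte 1: 0xED = 11101101, payload 1101 (4 bits).
Byte 2: 0x9A = 10011010 (10xxxxxx ✓), payload 011010.
Byte 3: 0xAC = 10101100 (10xxxxxx ✓), payload 101100.
Concatenate: 1101011010101100 = 0xD6AC (16 bits → U+D6AC).

U+D6AC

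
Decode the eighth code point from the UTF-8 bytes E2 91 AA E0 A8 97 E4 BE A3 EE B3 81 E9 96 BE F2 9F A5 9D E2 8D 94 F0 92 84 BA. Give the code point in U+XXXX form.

U+1213A

Offset 0: leading byte 0xE2 = 11100010 → 3-byte char #1 = E2 91 AA.
Offset 3: leading byte 0xE0 = 11100000 → 3-byte char #2 = E0 A8 97.
Offset 6: leading byte 0xE4 = 11100100 → 3-byte char #3 = E4 BE A3.
Offset 9: leading byte 0xEE = 11101110 → 3-byte char #4 = EE B3 81.
Offset 12: leading byte 0xE9 = 11101001 → 3-byte char #5 = E9 96 BE.
Offset 15: leading byte 0xF2 = 11110010 → 4-byte char #6 = F2 9F A5 9D.
Offset 19: leading byte 0xE2 = 11100010 → 3-byte char #7 = E2 8D 94.
Offset 22: leading byte 0xF0 = 11110000 → 4-byte char #8 = F0 92 84 BA.
Leading byte 0xF0 = 11110000 matches 11110xxx → 4-byte sequence.
Byte 1: 0xF0 = 11110000, payload 000 (3 bits).
Byte 2: 0x92 = 10010010 (10xxxxxx ✓), payload 010010.
Byte 3: 0x84 = 10000100 (10xxxxxx ✓), payload 000100.
Byte 4: 0xBA = 10111010 (10xxxxxx ✓), payload 111010.
Concatenate: 000010010000100111010 = 0x1213A (21 bits → U+1213A).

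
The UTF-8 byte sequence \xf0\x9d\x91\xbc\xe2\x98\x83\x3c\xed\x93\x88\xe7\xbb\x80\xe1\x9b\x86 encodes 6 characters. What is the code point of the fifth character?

U+7EC0

Offset 0: leading byte 0xF0 = 11110000 → 4-byte char #1 = F0 9D 91 BC.
Offset 4: leading byte 0xE2 = 11100010 → 3-byte char #2 = E2 98 83.
Offset 7: leading byte 0x3C = 00111100 → 1-byte char #3 = 3C.
Offset 8: leading byte 0xED = 11101101 → 3-byte char #4 = ED 93 88.
Offset 11: leading byte 0xE7 = 11100111 → 3-byte char #5 = E7 BB 80.
Leading byte 0xE7 = 11100111 matches 1110xxxx → 3-byte sequence.
Byte 1: 0xE7 = 11100111, payload 0111 (4 bits).
Byte 2: 0xBB = 10111011 (10xxxxxx ✓), payload 111011.
Byte 3: 0x80 = 10000000 (10xxxxxx ✓), payload 000000.
Concatenate: 0111111011000000 = 0x7EC0 (16 bits → U+7EC0).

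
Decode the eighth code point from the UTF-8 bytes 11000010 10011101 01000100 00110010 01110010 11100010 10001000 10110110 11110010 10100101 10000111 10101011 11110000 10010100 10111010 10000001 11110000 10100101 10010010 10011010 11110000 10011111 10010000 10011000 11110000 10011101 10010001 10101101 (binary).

Offset 0: leading byte 0xC2 = 11000010 → 2-byte char #1 = C2 9D.
Offset 2: leading byte 0x44 = 01000100 → 1-byte char #2 = 44.
Offset 3: leading byte 0x32 = 00110010 → 1-byte char #3 = 32.
Offset 4: leading byte 0x72 = 01110010 → 1-byte char #4 = 72.
Offset 5: leading byte 0xE2 = 11100010 → 3-byte char #5 = E2 88 B6.
Offset 8: leading byte 0xF2 = 11110010 → 4-byte char #6 = F2 A5 87 AB.
Offset 12: leading byte 0xF0 = 11110000 → 4-byte char #7 = F0 94 BA 81.
Offset 16: leading byte 0xF0 = 11110000 → 4-byte char #8 = F0 A5 92 9A.
Leading byte 0xF0 = 11110000 matches 11110xxx → 4-byte sequence.
Byte 1: 0xF0 = 11110000, payload 000 (3 bits).
Byte 2: 0xA5 = 10100101 (10xxxxxx ✓), payload 100101.
Byte 3: 0x92 = 10010010 (10xxxxxx ✓), payload 010010.
Byte 4: 0x9A = 10011010 (10xxxxxx ✓), payload 011010.
Concatenate: 000100101010010011010 = 0x2549A (21 bits → U+2549A).

U+2549A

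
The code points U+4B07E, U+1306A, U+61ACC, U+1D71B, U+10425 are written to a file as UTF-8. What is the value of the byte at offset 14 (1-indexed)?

1-indexed offset 14 is 0-indexed offset 13.
U+4B07E → 4-byte form F1 8B 81 BE at offsets 0–3.
U+1306A → 4-byte form F0 93 81 AA at offsets 4–7.
U+61ACC → 4-byte form F1 A1 AB 8C at offsets 8–11.
U+1D71B → 4-byte form F0 9D 9C 9B at offsets 12–15.
Offset 13 falls in char 4's range; it's byte 2 of F0 9D 9C 9B = 0x9D.

0x9D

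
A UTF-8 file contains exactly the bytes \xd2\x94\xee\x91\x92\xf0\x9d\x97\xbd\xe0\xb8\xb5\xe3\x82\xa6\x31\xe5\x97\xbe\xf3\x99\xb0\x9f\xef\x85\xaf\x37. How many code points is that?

10

Byte at offset 0: 0xD2 = 11010010 → 2-byte char (#1). Advance 2.
Byte at offset 2: 0xEE = 11101110 → 3-byte char (#2). Advance 3.
Byte at offset 5: 0xF0 = 11110000 → 4-byte char (#3). Advance 4.
Byte at offset 9: 0xE0 = 11100000 → 3-byte char (#4). Advance 3.
Byte at offset 12: 0xE3 = 11100011 → 3-byte char (#5). Advance 3.
Byte at offset 15: 0x31 = 00110001 → 1-byte char (#6). Advance 1.
Byte at offset 16: 0xE5 = 11100101 → 3-byte char (#7). Advance 3.
Byte at offset 19: 0xF3 = 11110011 → 4-byte char (#8). Advance 4.
Byte at offset 23: 0xEF = 11101111 → 3-byte char (#9). Advance 3.
Byte at offset 26: 0x37 = 00110111 → 1-byte char (#10). Advance 1.
Reached end at offset 27 after 10 code points.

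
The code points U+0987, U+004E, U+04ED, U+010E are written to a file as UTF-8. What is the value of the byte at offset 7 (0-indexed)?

0x8E

U+0987 → 3-byte form E0 A6 87 at offsets 0–2.
U+004E → 1-byte form 4E at offsets 3–3.
U+04ED → 2-byte form D3 AD at offsets 4–5.
U+010E → 2-byte form C4 8E at offsets 6–7.
Offset 7 falls in char 4's range; it's byte 2 of C4 8E = 0x8E.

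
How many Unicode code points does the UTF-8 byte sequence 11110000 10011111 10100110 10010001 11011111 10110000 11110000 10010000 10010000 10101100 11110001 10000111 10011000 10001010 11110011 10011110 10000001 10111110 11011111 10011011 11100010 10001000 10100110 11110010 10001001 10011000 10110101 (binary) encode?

8

Byte at offset 0: 0xF0 = 11110000 → 4-byte char (#1). Advance 4.
Byte at offset 4: 0xDF = 11011111 → 2-byte char (#2). Advance 2.
Byte at offset 6: 0xF0 = 11110000 → 4-byte char (#3). Advance 4.
Byte at offset 10: 0xF1 = 11110001 → 4-byte char (#4). Advance 4.
Byte at offset 14: 0xF3 = 11110011 → 4-byte char (#5). Advance 4.
Byte at offset 18: 0xDF = 11011111 → 2-byte char (#6). Advance 2.
Byte at offset 20: 0xE2 = 11100010 → 3-byte char (#7). Advance 3.
Byte at offset 23: 0xF2 = 11110010 → 4-byte char (#8). Advance 4.
Reached end at offset 27 after 8 code points.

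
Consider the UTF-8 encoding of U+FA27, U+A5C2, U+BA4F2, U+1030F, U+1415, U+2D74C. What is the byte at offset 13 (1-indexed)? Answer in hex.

1-indexed offset 13 is 0-indexed offset 12.
U+FA27 → 3-byte form EF A8 A7 at offsets 0–2.
U+A5C2 → 3-byte form EA 97 82 at offsets 3–5.
U+BA4F2 → 4-byte form F2 BA 93 B2 at offsets 6–9.
U+1030F → 4-byte form F0 90 8C 8F at offsets 10–13.
Offset 12 falls in char 4's range; it's byte 3 of F0 90 8C 8F = 0x8C.

0x8C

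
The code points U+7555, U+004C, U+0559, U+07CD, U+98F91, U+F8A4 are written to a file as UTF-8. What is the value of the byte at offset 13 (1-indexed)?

0xEF

1-indexed offset 13 is 0-indexed offset 12.
U+7555 → 3-byte form E7 95 95 at offsets 0–2.
U+004C → 1-byte form 4C at offsets 3–3.
U+0559 → 2-byte form D5 99 at offsets 4–5.
U+07CD → 2-byte form DF 8D at offsets 6–7.
U+98F91 → 4-byte form F2 98 BE 91 at offsets 8–11.
U+F8A4 → 3-byte form EF A2 A4 at offsets 12–14.
Offset 12 falls in char 6's range; it's byte 1 of EF A2 A4 = 0xEF.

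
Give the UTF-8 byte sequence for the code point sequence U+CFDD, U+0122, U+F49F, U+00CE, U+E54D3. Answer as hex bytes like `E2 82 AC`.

EC BF 9D C4 A2 EF 92 9F C3 8E F3 A5 93 93

U+CFDD: 3-byte form → EC BF 9D.
U+0122: 2-byte form → C4 A2.
U+F49F: 3-byte form → EF 92 9F.
U+00CE: 2-byte form → C3 8E.
U+E54D3: 4-byte form → F3 A5 93 93.
Concatenated (14 bytes): EC BF 9D C4 A2 EF 92 9F C3 8E F3 A5 93 93.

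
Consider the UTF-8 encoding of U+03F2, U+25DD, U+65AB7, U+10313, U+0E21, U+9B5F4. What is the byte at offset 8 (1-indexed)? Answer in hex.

1-indexed offset 8 is 0-indexed offset 7.
U+03F2 → 2-byte form CF B2 at offsets 0–1.
U+25DD → 3-byte form E2 97 9D at offsets 2–4.
U+65AB7 → 4-byte form F1 A5 AA B7 at offsets 5–8.
Offset 7 falls in char 3's range; it's byte 3 of F1 A5 AA B7 = 0xAA.

0xAA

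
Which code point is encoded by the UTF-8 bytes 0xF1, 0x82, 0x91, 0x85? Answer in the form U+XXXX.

U+42445

Leading byte 0xF1 = 11110001 matches 11110xxx → 4-byte sequence.
Byte 1: 0xF1 = 11110001, payload 001 (3 bits).
Byte 2: 0x82 = 10000010 (10xxxxxx ✓), payload 000010.
Byte 3: 0x91 = 10010001 (10xxxxxx ✓), payload 010001.
Byte 4: 0x85 = 10000101 (10xxxxxx ✓), payload 000101.
Concatenate: 001000010010001000101 = 0x42445 (21 bits → U+42445).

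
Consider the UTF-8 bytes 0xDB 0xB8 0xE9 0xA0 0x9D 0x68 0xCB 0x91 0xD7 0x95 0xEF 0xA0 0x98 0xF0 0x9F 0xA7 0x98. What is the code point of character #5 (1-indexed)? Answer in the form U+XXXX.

Offset 0: leading byte 0xDB = 11011011 → 2-byte char #1 = DB B8.
Offset 2: leading byte 0xE9 = 11101001 → 3-byte char #2 = E9 A0 9D.
Offset 5: leading byte 0x68 = 01101000 → 1-byte char #3 = 68.
Offset 6: leading byte 0xCB = 11001011 → 2-byte char #4 = CB 91.
Offset 8: leading byte 0xD7 = 11010111 → 2-byte char #5 = D7 95.
Leading byte 0xD7 = 11010111 matches 110xxxxx → 2-byte sequence.
Byte 1: 0xD7 = 11010111, payload 10111 (5 bits).
Byte 2: 0x95 = 10010101 (10xxxxxx ✓), payload 010101.
Concatenate: 10111010101 = 0x5D5 (11 bits → U+05D5).

U+05D5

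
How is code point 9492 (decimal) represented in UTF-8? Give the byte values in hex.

U+2514 = 0x2514 = 9492 decimal. In range U+0800–U+FFFF → 3-byte form: 1110xxxx 10xxxxxx 10xxxxxx.
Binary (16 bits): 0010010100010100.
Split 4+6+6: 0010 | 010100 | 010100.
Byte 1: 11100010 = 0xE2.
Byte 2: 10010100 = 0x94.
Byte 3: 10010100 = 0x94.

E2 94 94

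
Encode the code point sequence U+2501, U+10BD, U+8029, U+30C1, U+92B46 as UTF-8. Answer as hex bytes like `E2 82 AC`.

E2 94 81 E1 82 BD E8 80 A9 E3 83 81 F2 92 AD 86

U+2501: 3-byte form → E2 94 81.
U+10BD: 3-byte form → E1 82 BD.
U+8029: 3-byte form → E8 80 A9.
U+30C1: 3-byte form → E3 83 81.
U+92B46: 4-byte form → F2 92 AD 86.
Concatenated (16 bytes): E2 94 81 E1 82 BD E8 80 A9 E3 83 81 F2 92 AD 86.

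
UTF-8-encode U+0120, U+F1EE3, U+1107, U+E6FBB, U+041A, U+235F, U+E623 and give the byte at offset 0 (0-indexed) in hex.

0xC4

U+0120 → 2-byte form C4 A0 at offsets 0–1.
Offset 0 falls in char 1's range; it's byte 1 of C4 A0 = 0xC4.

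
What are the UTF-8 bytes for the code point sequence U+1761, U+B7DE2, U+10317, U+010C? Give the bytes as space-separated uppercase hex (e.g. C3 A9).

E1 9D A1 F2 B7 B7 A2 F0 90 8C 97 C4 8C

U+1761: 3-byte form → E1 9D A1.
U+B7DE2: 4-byte form → F2 B7 B7 A2.
U+10317: 4-byte form → F0 90 8C 97.
U+010C: 2-byte form → C4 8C.
Concatenated (13 bytes): E1 9D A1 F2 B7 B7 A2 F0 90 8C 97 C4 8C.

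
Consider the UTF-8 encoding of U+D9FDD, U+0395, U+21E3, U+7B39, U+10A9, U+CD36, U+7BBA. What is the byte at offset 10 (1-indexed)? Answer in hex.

0xE7

1-indexed offset 10 is 0-indexed offset 9.
U+D9FDD → 4-byte form F3 99 BF 9D at offsets 0–3.
U+0395 → 2-byte form CE 95 at offsets 4–5.
U+21E3 → 3-byte form E2 87 A3 at offsets 6–8.
U+7B39 → 3-byte form E7 AC B9 at offsets 9–11.
Offset 9 falls in char 4's range; it's byte 1 of E7 AC B9 = 0xE7.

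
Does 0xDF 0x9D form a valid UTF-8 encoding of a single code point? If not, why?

valid

Leading byte 0xDF = 11011111 → 2-byte form.
Continuation bytes 0x9D=10011101 all match 10xxxxxx.
Decoded value 0x7DD is ≥ 0x80 (shortest form) and not a surrogate.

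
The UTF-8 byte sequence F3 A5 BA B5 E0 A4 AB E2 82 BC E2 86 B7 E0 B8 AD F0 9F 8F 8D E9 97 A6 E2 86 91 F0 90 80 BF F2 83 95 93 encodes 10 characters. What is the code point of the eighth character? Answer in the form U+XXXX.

U+2191

Offset 0: leading byte 0xF3 = 11110011 → 4-byte char #1 = F3 A5 BA B5.
Offset 4: leading byte 0xE0 = 11100000 → 3-byte char #2 = E0 A4 AB.
Offset 7: leading byte 0xE2 = 11100010 → 3-byte char #3 = E2 82 BC.
Offset 10: leading byte 0xE2 = 11100010 → 3-byte char #4 = E2 86 B7.
Offset 13: leading byte 0xE0 = 11100000 → 3-byte char #5 = E0 B8 AD.
Offset 16: leading byte 0xF0 = 11110000 → 4-byte char #6 = F0 9F 8F 8D.
Offset 20: leading byte 0xE9 = 11101001 → 3-byte char #7 = E9 97 A6.
Offset 23: leading byte 0xE2 = 11100010 → 3-byte char #8 = E2 86 91.
Leading byte 0xE2 = 11100010 matches 1110xxxx → 3-byte sequence.
Byte 1: 0xE2 = 11100010, payload 0010 (4 bits).
Byte 2: 0x86 = 10000110 (10xxxxxx ✓), payload 000110.
Byte 3: 0x91 = 10010001 (10xxxxxx ✓), payload 010001.
Concatenate: 0010000110010001 = 0x2191 (16 bits → U+2191).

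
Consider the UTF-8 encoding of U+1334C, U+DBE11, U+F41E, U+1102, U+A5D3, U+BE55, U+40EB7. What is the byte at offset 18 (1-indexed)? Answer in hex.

1-indexed offset 18 is 0-indexed offset 17.
U+1334C → 4-byte form F0 93 8D 8C at offsets 0–3.
U+DBE11 → 4-byte form F3 9B B8 91 at offsets 4–7.
U+F41E → 3-byte form EF 90 9E at offsets 8–10.
U+1102 → 3-byte form E1 84 82 at offsets 11–13.
U+A5D3 → 3-byte form EA 97 93 at offsets 14–16.
U+BE55 → 3-byte form EB B9 95 at offsets 17–19.
Offset 17 falls in char 6's range; it's byte 1 of EB B9 95 = 0xEB.

0xEB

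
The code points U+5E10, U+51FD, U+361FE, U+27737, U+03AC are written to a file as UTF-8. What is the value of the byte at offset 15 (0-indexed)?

U+5E10 → 3-byte form E5 B8 90 at offsets 0–2.
U+51FD → 3-byte form E5 87 BD at offsets 3–5.
U+361FE → 4-byte form F0 B6 87 BE at offsets 6–9.
U+27737 → 4-byte form F0 A7 9C B7 at offsets 10–13.
U+03AC → 2-byte form CE AC at offsets 14–15.
Offset 15 falls in char 5's range; it's byte 2 of CE AC = 0xAC.

0xAC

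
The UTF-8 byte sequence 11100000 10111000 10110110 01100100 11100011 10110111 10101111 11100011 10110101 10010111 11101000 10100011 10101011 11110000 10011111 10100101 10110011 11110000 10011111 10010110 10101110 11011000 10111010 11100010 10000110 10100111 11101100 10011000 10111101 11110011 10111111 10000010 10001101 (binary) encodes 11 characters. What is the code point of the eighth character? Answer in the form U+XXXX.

Offset 0: leading byte 0xE0 = 11100000 → 3-byte char #1 = E0 B8 B6.
Offset 3: leading byte 0x64 = 01100100 → 1-byte char #2 = 64.
Offset 4: leading byte 0xE3 = 11100011 → 3-byte char #3 = E3 B7 AF.
Offset 7: leading byte 0xE3 = 11100011 → 3-byte char #4 = E3 B5 97.
Offset 10: leading byte 0xE8 = 11101000 → 3-byte char #5 = E8 A3 AB.
Offset 13: leading byte 0xF0 = 11110000 → 4-byte char #6 = F0 9F A5 B3.
Offset 17: leading byte 0xF0 = 11110000 → 4-byte char #7 = F0 9F 96 AE.
Offset 21: leading byte 0xD8 = 11011000 → 2-byte char #8 = D8 BA.
Leading byte 0xD8 = 11011000 matches 110xxxxx → 2-byte sequence.
Byte 1: 0xD8 = 11011000, payload 11000 (5 bits).
Byte 2: 0xBA = 10111010 (10xxxxxx ✓), payload 111010.
Concatenate: 11000111010 = 0x63A (11 bits → U+063A).

U+063A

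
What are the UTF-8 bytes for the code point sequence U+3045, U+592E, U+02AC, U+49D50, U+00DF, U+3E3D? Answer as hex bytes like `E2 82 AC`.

U+3045: 3-byte form → E3 81 85.
U+592E: 3-byte form → E5 A4 AE.
U+02AC: 2-byte form → CA AC.
U+49D50: 4-byte form → F1 89 B5 90.
U+00DF: 2-byte form → C3 9F.
U+3E3D: 3-byte form → E3 B8 BD.
Concatenated (17 bytes): E3 81 85 E5 A4 AE CA AC F1 89 B5 90 C3 9F E3 B8 BD.

E3 81 85 E5 A4 AE CA AC F1 89 B5 90 C3 9F E3 B8 BD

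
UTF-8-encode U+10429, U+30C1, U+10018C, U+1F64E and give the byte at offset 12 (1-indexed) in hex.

0xF0

1-indexed offset 12 is 0-indexed offset 11.
U+10429 → 4-byte form F0 90 90 A9 at offsets 0–3.
U+30C1 → 3-byte form E3 83 81 at offsets 4–6.
U+10018C → 4-byte form F4 80 86 8C at offsets 7–10.
U+1F64E → 4-byte form F0 9F 99 8E at offsets 11–14.
Offset 11 falls in char 4's range; it's byte 1 of F0 9F 99 8E = 0xF0.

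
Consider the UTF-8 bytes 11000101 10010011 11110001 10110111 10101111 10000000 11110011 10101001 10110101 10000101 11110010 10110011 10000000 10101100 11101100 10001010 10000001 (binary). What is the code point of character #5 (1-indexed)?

Offset 0: leading byte 0xC5 = 11000101 → 2-byte char #1 = C5 93.
Offset 2: leading byte 0xF1 = 11110001 → 4-byte char #2 = F1 B7 AF 80.
Offset 6: leading byte 0xF3 = 11110011 → 4-byte char #3 = F3 A9 B5 85.
Offset 10: leading byte 0xF2 = 11110010 → 4-byte char #4 = F2 B3 80 AC.
Offset 14: leading byte 0xEC = 11101100 → 3-byte char #5 = EC 8A 81.
Leading byte 0xEC = 11101100 matches 1110xxxx → 3-byte sequence.
Byte 1: 0xEC = 11101100, payload 1100 (4 bits).
Byte 2: 0x8A = 10001010 (10xxxxxx ✓), payload 001010.
Byte 3: 0x81 = 10000001 (10xxxxxx ✓), payload 000001.
Concatenate: 1100001010000001 = 0xC281 (16 bits → U+C281).

U+C281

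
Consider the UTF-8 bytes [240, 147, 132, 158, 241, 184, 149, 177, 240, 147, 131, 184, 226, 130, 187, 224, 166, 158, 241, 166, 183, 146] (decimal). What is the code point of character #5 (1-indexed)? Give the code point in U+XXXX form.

U+099E

Offset 0: leading byte 0xF0 = 11110000 → 4-byte char #1 = F0 93 84 9E.
Offset 4: leading byte 0xF1 = 11110001 → 4-byte char #2 = F1 B8 95 B1.
Offset 8: leading byte 0xF0 = 11110000 → 4-byte char #3 = F0 93 83 B8.
Offset 12: leading byte 0xE2 = 11100010 → 3-byte char #4 = E2 82 BB.
Offset 15: leading byte 0xE0 = 11100000 → 3-byte char #5 = E0 A6 9E.
Leading byte 0xE0 = 11100000 matches 1110xxxx → 3-byte sequence.
Byte 1: 0xE0 = 11100000, payload 0000 (4 bits).
Byte 2: 0xA6 = 10100110 (10xxxxxx ✓), payload 100110.
Byte 3: 0x9E = 10011110 (10xxxxxx ✓), payload 011110.
Concatenate: 0000100110011110 = 0x99E (16 bits → U+099E).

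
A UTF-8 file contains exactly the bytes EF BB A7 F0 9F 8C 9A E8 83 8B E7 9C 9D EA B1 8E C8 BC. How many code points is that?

Byte at offset 0: 0xEF = 11101111 → 3-byte char (#1). Advance 3.
Byte at offset 3: 0xF0 = 11110000 → 4-byte char (#2). Advance 4.
Byte at offset 7: 0xE8 = 11101000 → 3-byte char (#3). Advance 3.
Byte at offset 10: 0xE7 = 11100111 → 3-byte char (#4). Advance 3.
Byte at offset 13: 0xEA = 11101010 → 3-byte char (#5). Advance 3.
Byte at offset 16: 0xC8 = 11001000 → 2-byte char (#6). Advance 2.
Reached end at offset 18 after 6 code points.

6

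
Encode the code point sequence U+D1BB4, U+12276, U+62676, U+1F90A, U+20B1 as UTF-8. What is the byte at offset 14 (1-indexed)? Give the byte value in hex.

0x9F

1-indexed offset 14 is 0-indexed offset 13.
U+D1BB4 → 4-byte form F3 91 AE B4 at offsets 0–3.
U+12276 → 4-byte form F0 92 89 B6 at offsets 4–7.
U+62676 → 4-byte form F1 A2 99 B6 at offsets 8–11.
U+1F90A → 4-byte form F0 9F A4 8A at offsets 12–15.
Offset 13 falls in char 4's range; it's byte 2 of F0 9F A4 8A = 0x9F.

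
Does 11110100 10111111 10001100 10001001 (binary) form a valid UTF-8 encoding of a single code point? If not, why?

Leading byte 0xF4 = 11110100 → 4-byte form.
Payload = 0x13F309, which exceeds U+10FFFF, the maximum Unicode code point. (Leading bytes F5–FF, or F4 followed by ≥ 0x90, are invalid.)

invalid (encodes a value above U+10FFFF)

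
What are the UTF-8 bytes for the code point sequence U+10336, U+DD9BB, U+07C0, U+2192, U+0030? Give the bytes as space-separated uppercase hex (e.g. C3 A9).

U+10336: 4-byte form → F0 90 8C B6.
U+DD9BB: 4-byte form → F3 9D A6 BB.
U+07C0: 2-byte form → DF 80.
U+2192: 3-byte form → E2 86 92.
U+0030: 1-byte form → 30.
Concatenated (14 bytes): F0 90 8C B6 F3 9D A6 BB DF 80 E2 86 92 30.

F0 90 8C B6 F3 9D A6 BB DF 80 E2 86 92 30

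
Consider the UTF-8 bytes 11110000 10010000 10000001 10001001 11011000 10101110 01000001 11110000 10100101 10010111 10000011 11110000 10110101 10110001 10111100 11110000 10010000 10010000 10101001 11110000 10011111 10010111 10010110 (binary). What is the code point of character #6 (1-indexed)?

U+10429

Offset 0: leading byte 0xF0 = 11110000 → 4-byte char #1 = F0 90 81 89.
Offset 4: leading byte 0xD8 = 11011000 → 2-byte char #2 = D8 AE.
Offset 6: leading byte 0x41 = 01000001 → 1-byte char #3 = 41.
Offset 7: leading byte 0xF0 = 11110000 → 4-byte char #4 = F0 A5 97 83.
Offset 11: leading byte 0xF0 = 11110000 → 4-byte char #5 = F0 B5 B1 BC.
Offset 15: leading byte 0xF0 = 11110000 → 4-byte char #6 = F0 90 90 A9.
Leading byte 0xF0 = 11110000 matches 11110xxx → 4-byte sequence.
Byte 1: 0xF0 = 11110000, payload 000 (3 bits).
Byte 2: 0x90 = 10010000 (10xxxxxx ✓), payload 010000.
Byte 3: 0x90 = 10010000 (10xxxxxx ✓), payload 010000.
Byte 4: 0xA9 = 10101001 (10xxxxxx ✓), payload 101001.
Concatenate: 000010000010000101001 = 0x10429 (21 bits → U+10429).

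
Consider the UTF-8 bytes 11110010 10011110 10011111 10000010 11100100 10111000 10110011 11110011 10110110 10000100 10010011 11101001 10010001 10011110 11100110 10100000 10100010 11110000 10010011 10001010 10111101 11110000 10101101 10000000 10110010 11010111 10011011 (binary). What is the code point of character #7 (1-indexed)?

U+2D032

Offset 0: leading byte 0xF2 = 11110010 → 4-byte char #1 = F2 9E 9F 82.
Offset 4: leading byte 0xE4 = 11100100 → 3-byte char #2 = E4 B8 B3.
Offset 7: leading byte 0xF3 = 11110011 → 4-byte char #3 = F3 B6 84 93.
Offset 11: leading byte 0xE9 = 11101001 → 3-byte char #4 = E9 91 9E.
Offset 14: leading byte 0xE6 = 11100110 → 3-byte char #5 = E6 A0 A2.
Offset 17: leading byte 0xF0 = 11110000 → 4-byte char #6 = F0 93 8A BD.
Offset 21: leading byte 0xF0 = 11110000 → 4-byte char #7 = F0 AD 80 B2.
Leading byte 0xF0 = 11110000 matches 11110xxx → 4-byte sequence.
Byte 1: 0xF0 = 11110000, payload 000 (3 bits).
Byte 2: 0xAD = 10101101 (10xxxxxx ✓), payload 101101.
Byte 3: 0x80 = 10000000 (10xxxxxx ✓), payload 000000.
Byte 4: 0xB2 = 10110010 (10xxxxxx ✓), payload 110010.
Concatenate: 000101101000000110010 = 0x2D032 (21 bits → U+2D032).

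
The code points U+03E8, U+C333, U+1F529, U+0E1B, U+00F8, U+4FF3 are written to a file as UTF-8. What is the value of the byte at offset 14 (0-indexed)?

0xE4

U+03E8 → 2-byte form CF A8 at offsets 0–1.
U+C333 → 3-byte form EC 8C B3 at offsets 2–4.
U+1F529 → 4-byte form F0 9F 94 A9 at offsets 5–8.
U+0E1B → 3-byte form E0 B8 9B at offsets 9–11.
U+00F8 → 2-byte form C3 B8 at offsets 12–13.
U+4FF3 → 3-byte form E4 BF B3 at offsets 14–16.
Offset 14 falls in char 6's range; it's byte 1 of E4 BF B3 = 0xE4.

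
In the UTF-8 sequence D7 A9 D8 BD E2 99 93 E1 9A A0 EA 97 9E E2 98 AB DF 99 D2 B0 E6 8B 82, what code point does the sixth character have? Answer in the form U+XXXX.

Offset 0: leading byte 0xD7 = 11010111 → 2-byte char #1 = D7 A9.
Offset 2: leading byte 0xD8 = 11011000 → 2-byte char #2 = D8 BD.
Offset 4: leading byte 0xE2 = 11100010 → 3-byte char #3 = E2 99 93.
Offset 7: leading byte 0xE1 = 11100001 → 3-byte char #4 = E1 9A A0.
Offset 10: leading byte 0xEA = 11101010 → 3-byte char #5 = EA 97 9E.
Offset 13: leading byte 0xE2 = 11100010 → 3-byte char #6 = E2 98 AB.
Leading byte 0xE2 = 11100010 matches 1110xxxx → 3-byte sequence.
Byte 1: 0xE2 = 11100010, payload 0010 (4 bits).
Byte 2: 0x98 = 10011000 (10xxxxxx ✓), payload 011000.
Byte 3: 0xAB = 10101011 (10xxxxxx ✓), payload 101011.
Concatenate: 0010011000101011 = 0x262B (16 bits → U+262B).

U+262B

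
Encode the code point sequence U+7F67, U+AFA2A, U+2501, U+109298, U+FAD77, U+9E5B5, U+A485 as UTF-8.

E7 BD A7 F2 AF A8 AA E2 94 81 F4 89 8A 98 F3 BA B5 B7 F2 9E 96 B5 EA 92 85

U+7F67: 3-byte form → E7 BD A7.
U+AFA2A: 4-byte form → F2 AF A8 AA.
U+2501: 3-byte form → E2 94 81.
U+109298: 4-byte form → F4 89 8A 98.
U+FAD77: 4-byte form → F3 BA B5 B7.
U+9E5B5: 4-byte form → F2 9E 96 B5.
U+A485: 3-byte form → EA 92 85.
Concatenated (25 bytes): E7 BD A7 F2 AF A8 AA E2 94 81 F4 89 8A 98 F3 BA B5 B7 F2 9E 96 B5 EA 92 85.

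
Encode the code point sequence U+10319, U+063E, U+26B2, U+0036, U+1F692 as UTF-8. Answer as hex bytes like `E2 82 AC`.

F0 90 8C 99 D8 BE E2 9A B2 36 F0 9F 9A 92

U+10319: 4-byte form → F0 90 8C 99.
U+063E: 2-byte form → D8 BE.
U+26B2: 3-byte form → E2 9A B2.
U+0036: 1-byte form → 36.
U+1F692: 4-byte form → F0 9F 9A 92.
Concatenated (14 bytes): F0 90 8C 99 D8 BE E2 9A B2 36 F0 9F 9A 92.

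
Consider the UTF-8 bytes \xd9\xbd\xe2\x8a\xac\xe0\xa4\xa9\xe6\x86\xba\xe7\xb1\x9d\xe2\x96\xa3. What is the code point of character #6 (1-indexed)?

Offset 0: leading byte 0xD9 = 11011001 → 2-byte char #1 = D9 BD.
Offset 2: leading byte 0xE2 = 11100010 → 3-byte char #2 = E2 8A AC.
Offset 5: leading byte 0xE0 = 11100000 → 3-byte char #3 = E0 A4 A9.
Offset 8: leading byte 0xE6 = 11100110 → 3-byte char #4 = E6 86 BA.
Offset 11: leading byte 0xE7 = 11100111 → 3-byte char #5 = E7 B1 9D.
Offset 14: leading byte 0xE2 = 11100010 → 3-byte char #6 = E2 96 A3.
Leading byte 0xE2 = 11100010 matches 1110xxxx → 3-byte sequence.
Byte 1: 0xE2 = 11100010, payload 0010 (4 bits).
Byte 2: 0x96 = 10010110 (10xxxxxx ✓), payload 010110.
Byte 3: 0xA3 = 10100011 (10xxxxxx ✓), payload 100011.
Concatenate: 0010010110100011 = 0x25A3 (16 bits → U+25A3).

U+25A3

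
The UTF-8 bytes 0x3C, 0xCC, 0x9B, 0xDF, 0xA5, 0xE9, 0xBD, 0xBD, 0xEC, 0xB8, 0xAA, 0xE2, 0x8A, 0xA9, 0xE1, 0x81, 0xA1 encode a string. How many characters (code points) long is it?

Byte at offset 0: 0x3C = 00111100 → 1-byte char (#1). Advance 1.
Byte at offset 1: 0xCC = 11001100 → 2-byte char (#2). Advance 2.
Byte at offset 3: 0xDF = 11011111 → 2-byte char (#3). Advance 2.
Byte at offset 5: 0xE9 = 11101001 → 3-byte char (#4). Advance 3.
Byte at offset 8: 0xEC = 11101100 → 3-byte char (#5). Advance 3.
Byte at offset 11: 0xE2 = 11100010 → 3-byte char (#6). Advance 3.
Byte at offset 14: 0xE1 = 11100001 → 3-byte char (#7). Advance 3.
Reached end at offset 17 after 7 code points.

7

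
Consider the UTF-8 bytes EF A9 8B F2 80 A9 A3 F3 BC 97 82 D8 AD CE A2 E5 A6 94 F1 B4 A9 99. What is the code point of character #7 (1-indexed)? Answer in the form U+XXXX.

Offset 0: leading byte 0xEF = 11101111 → 3-byte char #1 = EF A9 8B.
Offset 3: leading byte 0xF2 = 11110010 → 4-byte char #2 = F2 80 A9 A3.
Offset 7: leading byte 0xF3 = 11110011 → 4-byte char #3 = F3 BC 97 82.
Offset 11: leading byte 0xD8 = 11011000 → 2-byte char #4 = D8 AD.
Offset 13: leading byte 0xCE = 11001110 → 2-byte char #5 = CE A2.
Offset 15: leading byte 0xE5 = 11100101 → 3-byte char #6 = E5 A6 94.
Offset 18: leading byte 0xF1 = 11110001 → 4-byte char #7 = F1 B4 A9 99.
Leading byte 0xF1 = 11110001 matches 11110xxx → 4-byte sequence.
Byte 1: 0xF1 = 11110001, payload 001 (3 bits).
Byte 2: 0xB4 = 10110100 (10xxxxxx ✓), payload 110100.
Byte 3: 0xA9 = 10101001 (10xxxxxx ✓), payload 101001.
Byte 4: 0x99 = 10011001 (10xxxxxx ✓), payload 011001.
Concatenate: 001110100101001011001 = 0x74A59 (21 bits → U+74A59).

U+74A59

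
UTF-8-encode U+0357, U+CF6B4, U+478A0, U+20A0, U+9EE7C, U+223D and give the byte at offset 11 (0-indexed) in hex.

U+0357 → 2-byte form CD 97 at offsets 0–1.
U+CF6B4 → 4-byte form F3 8F 9A B4 at offsets 2–5.
U+478A0 → 4-byte form F1 87 A2 A0 at offsets 6–9.
U+20A0 → 3-byte form E2 82 A0 at offsets 10–12.
Offset 11 falls in char 4's range; it's byte 2 of E2 82 A0 = 0x82.

0x82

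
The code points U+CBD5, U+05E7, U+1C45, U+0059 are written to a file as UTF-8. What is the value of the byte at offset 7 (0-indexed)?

0x85

U+CBD5 → 3-byte form EC AF 95 at offsets 0–2.
U+05E7 → 2-byte form D7 A7 at offsets 3–4.
U+1C45 → 3-byte form E1 B1 85 at offsets 5–7.
Offset 7 falls in char 3's range; it's byte 3 of E1 B1 85 = 0x85.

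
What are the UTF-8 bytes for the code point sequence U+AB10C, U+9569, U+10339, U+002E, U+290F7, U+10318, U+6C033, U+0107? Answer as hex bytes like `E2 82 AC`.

F2 AB 84 8C E9 95 A9 F0 90 8C B9 2E F0 A9 83 B7 F0 90 8C 98 F1 AC 80 B3 C4 87

U+AB10C: 4-byte form → F2 AB 84 8C.
U+9569: 3-byte form → E9 95 A9.
U+10339: 4-byte form → F0 90 8C B9.
U+002E: 1-byte form → 2E.
U+290F7: 4-byte form → F0 A9 83 B7.
U+10318: 4-byte form → F0 90 8C 98.
U+6C033: 4-byte form → F1 AC 80 B3.
U+0107: 2-byte form → C4 87.
Concatenated (26 bytes): F2 AB 84 8C E9 95 A9 F0 90 8C B9 2E F0 A9 83 B7 F0 90 8C 98 F1 AC 80 B3 C4 87.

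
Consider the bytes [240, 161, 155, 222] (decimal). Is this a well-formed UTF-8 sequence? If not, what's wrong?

Leading byte 0xF0 = 11110000 → 4-byte form.
Byte 4 is 0xDE = 11011110, which is not 10xxxxxx — expected a continuation byte.

invalid (non-continuation byte where continuation expected)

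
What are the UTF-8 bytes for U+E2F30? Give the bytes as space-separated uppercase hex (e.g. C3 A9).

U+E2F30 = 0xE2F30 = 929584 decimal. In range U+10000–U+10FFFF → 4-byte form: 11110xxx 10xxxxxx 10xxxxxx 10xxxxxx.
Binary (21 bits): 011100010111100110000.
Split 3+6+6+6: 011 | 100010 | 111100 | 110000.
Byte 1: 11110011 = 0xF3.
Byte 2: 10100010 = 0xA2.
Byte 3: 10111100 = 0xBC.
Byte 4: 10110000 = 0xB0.

F3 A2 BC B0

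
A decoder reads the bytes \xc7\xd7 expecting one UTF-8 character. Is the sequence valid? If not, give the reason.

Leading byte 0xC7 = 11000111 → 2-byte form.
Byte 2 is 0xD7 = 11010111, which is not 10xxxxxx — expected a continuation byte.

invalid (non-continuation byte where continuation expected)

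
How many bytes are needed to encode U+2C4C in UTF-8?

3

U+2C4C = 0x2C4C. UTF-8 uses 1 byte below 0x80, 2 below 0x800, 3 below 0x10000, 4 up to 0x10FFFF. 0x2C4C is in U+0800–U+FFFF → 3 bytes.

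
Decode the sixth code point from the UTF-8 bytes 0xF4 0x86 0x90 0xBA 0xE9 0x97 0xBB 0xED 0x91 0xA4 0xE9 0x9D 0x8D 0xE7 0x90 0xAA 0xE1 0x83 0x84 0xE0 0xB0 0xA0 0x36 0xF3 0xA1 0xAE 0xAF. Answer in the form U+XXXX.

Offset 0: leading byte 0xF4 = 11110100 → 4-byte char #1 = F4 86 90 BA.
Offset 4: leading byte 0xE9 = 11101001 → 3-byte char #2 = E9 97 BB.
Offset 7: leading byte 0xED = 11101101 → 3-byte char #3 = ED 91 A4.
Offset 10: leading byte 0xE9 = 11101001 → 3-byte char #4 = E9 9D 8D.
Offset 13: leading byte 0xE7 = 11100111 → 3-byte char #5 = E7 90 AA.
Offset 16: leading byte 0xE1 = 11100001 → 3-byte char #6 = E1 83 84.
Leading byte 0xE1 = 11100001 matches 1110xxxx → 3-byte sequence.
Byte 1: 0xE1 = 11100001, payload 0001 (4 bits).
Byte 2: 0x83 = 10000011 (10xxxxxx ✓), payload 000011.
Byte 3: 0x84 = 10000100 (10xxxxxx ✓), payload 000100.
Concatenate: 0001000011000100 = 0x10C4 (16 bits → U+10C4).

U+10C4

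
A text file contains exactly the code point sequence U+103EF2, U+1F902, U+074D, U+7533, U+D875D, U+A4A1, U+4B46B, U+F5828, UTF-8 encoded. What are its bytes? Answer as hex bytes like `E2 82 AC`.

F4 83 BB B2 F0 9F A4 82 DD 8D E7 94 B3 F3 98 9D 9D EA 92 A1 F1 8B 91 AB F3 B5 A0 A8

U+103EF2: 4-byte form → F4 83 BB B2.
U+1F902: 4-byte form → F0 9F A4 82.
U+074D: 2-byte form → DD 8D.
U+7533: 3-byte form → E7 94 B3.
U+D875D: 4-byte form → F3 98 9D 9D.
U+A4A1: 3-byte form → EA 92 A1.
U+4B46B: 4-byte form → F1 8B 91 AB.
U+F5828: 4-byte form → F3 B5 A0 A8.
Concatenated (28 bytes): F4 83 BB B2 F0 9F A4 82 DD 8D E7 94 B3 F3 98 9D 9D EA 92 A1 F1 8B 91 AB F3 B5 A0 A8.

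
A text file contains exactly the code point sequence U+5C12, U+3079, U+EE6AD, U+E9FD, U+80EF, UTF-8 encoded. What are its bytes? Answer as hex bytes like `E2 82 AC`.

U+5C12: 3-byte form → E5 B0 92.
U+3079: 3-byte form → E3 81 B9.
U+EE6AD: 4-byte form → F3 AE 9A AD.
U+E9FD: 3-byte form → EE A7 BD.
U+80EF: 3-byte form → E8 83 AF.
Concatenated (16 bytes): E5 B0 92 E3 81 B9 F3 AE 9A AD EE A7 BD E8 83 AF.

E5 B0 92 E3 81 B9 F3 AE 9A AD EE A7 BD E8 83 AF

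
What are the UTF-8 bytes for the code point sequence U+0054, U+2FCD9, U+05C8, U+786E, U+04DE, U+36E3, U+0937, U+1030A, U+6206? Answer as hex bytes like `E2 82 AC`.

54 F0 AF B3 99 D7 88 E7 A1 AE D3 9E E3 9B A3 E0 A4 B7 F0 90 8C 8A E6 88 86

U+0054: 1-byte form → 54.
U+2FCD9: 4-byte form → F0 AF B3 99.
U+05C8: 2-byte form → D7 88.
U+786E: 3-byte form → E7 A1 AE.
U+04DE: 2-byte form → D3 9E.
U+36E3: 3-byte form → E3 9B A3.
U+0937: 3-byte form → E0 A4 B7.
U+1030A: 4-byte form → F0 90 8C 8A.
U+6206: 3-byte form → E6 88 86.
Concatenated (25 bytes): 54 F0 AF B3 99 D7 88 E7 A1 AE D3 9E E3 9B A3 E0 A4 B7 F0 90 8C 8A E6 88 86.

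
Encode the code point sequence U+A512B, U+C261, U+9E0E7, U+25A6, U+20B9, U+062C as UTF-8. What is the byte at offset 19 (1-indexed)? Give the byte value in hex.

0xAC

1-indexed offset 19 is 0-indexed offset 18.
U+A512B → 4-byte form F2 A5 84 AB at offsets 0–3.
U+C261 → 3-byte form EC 89 A1 at offsets 4–6.
U+9E0E7 → 4-byte form F2 9E 83 A7 at offsets 7–10.
U+25A6 → 3-byte form E2 96 A6 at offsets 11–13.
U+20B9 → 3-byte form E2 82 B9 at offsets 14–16.
U+062C → 2-byte form D8 AC at offsets 17–18.
Offset 18 falls in char 6's range; it's byte 2 of D8 AC = 0xAC.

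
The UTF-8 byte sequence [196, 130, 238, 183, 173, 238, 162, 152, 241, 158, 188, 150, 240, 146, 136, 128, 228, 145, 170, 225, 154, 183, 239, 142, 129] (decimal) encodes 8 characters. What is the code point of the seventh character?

Offset 0: leading byte 0xC4 = 11000100 → 2-byte char #1 = C4 82.
Offset 2: leading byte 0xEE = 11101110 → 3-byte char #2 = EE B7 AD.
Offset 5: leading byte 0xEE = 11101110 → 3-byte char #3 = EE A2 98.
Offset 8: leading byte 0xF1 = 11110001 → 4-byte char #4 = F1 9E BC 96.
Offset 12: leading byte 0xF0 = 11110000 → 4-byte char #5 = F0 92 88 80.
Offset 16: leading byte 0xE4 = 11100100 → 3-byte char #6 = E4 91 AA.
Offset 19: leading byte 0xE1 = 11100001 → 3-byte char #7 = E1 9A B7.
Leading byte 0xE1 = 11100001 matches 1110xxxx → 3-byte sequence.
Byte 1: 0xE1 = 11100001, payload 0001 (4 bits).
Byte 2: 0x9A = 10011010 (10xxxxxx ✓), payload 011010.
Byte 3: 0xB7 = 10110111 (10xxxxxx ✓), payload 110111.
Concatenate: 0001011010110111 = 0x16B7 (16 bits → U+16B7).

U+16B7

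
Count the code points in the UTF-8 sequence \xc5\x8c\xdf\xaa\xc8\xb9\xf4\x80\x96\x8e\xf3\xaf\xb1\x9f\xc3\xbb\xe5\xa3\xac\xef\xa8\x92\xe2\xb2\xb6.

Byte at offset 0: 0xC5 = 11000101 → 2-byte char (#1). Advance 2.
Byte at offset 2: 0xDF = 11011111 → 2-byte char (#2). Advance 2.
Byte at offset 4: 0xC8 = 11001000 → 2-byte char (#3). Advance 2.
Byte at offset 6: 0xF4 = 11110100 → 4-byte char (#4). Advance 4.
Byte at offset 10: 0xF3 = 11110011 → 4-byte char (#5). Advance 4.
Byte at offset 14: 0xC3 = 11000011 → 2-byte char (#6). Advance 2.
Byte at offset 16: 0xE5 = 11100101 → 3-byte char (#7). Advance 3.
Byte at offset 19: 0xEF = 11101111 → 3-byte char (#8). Advance 3.
Byte at offset 22: 0xE2 = 11100010 → 3-byte char (#9). Advance 3.
Reached end at offset 25 after 9 code points.

9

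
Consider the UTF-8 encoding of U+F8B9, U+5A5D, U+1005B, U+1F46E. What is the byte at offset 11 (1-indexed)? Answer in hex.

1-indexed offset 11 is 0-indexed offset 10.
U+F8B9 → 3-byte form EF A2 B9 at offsets 0–2.
U+5A5D → 3-byte form E5 A9 9D at offsets 3–5.
U+1005B → 4-byte form F0 90 81 9B at offsets 6–9.
U+1F46E → 4-byte form F0 9F 91 AE at offsets 10–13.
Offset 10 falls in char 4's range; it's byte 1 of F0 9F 91 AE = 0xF0.

0xF0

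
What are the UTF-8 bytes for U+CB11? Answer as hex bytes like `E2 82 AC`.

U+CB11 = 0xCB11 = 51985 decimal. In range U+0800–U+FFFF → 3-byte form: 1110xxxx 10xxxxxx 10xxxxxx.
Binary (16 bits): 1100101100010001.
Split 4+6+6: 1100 | 101100 | 010001.
Byte 1: 11101100 = 0xEC.
Byte 2: 10101100 = 0xAC.
Byte 3: 10010001 = 0x91.

EC AC 91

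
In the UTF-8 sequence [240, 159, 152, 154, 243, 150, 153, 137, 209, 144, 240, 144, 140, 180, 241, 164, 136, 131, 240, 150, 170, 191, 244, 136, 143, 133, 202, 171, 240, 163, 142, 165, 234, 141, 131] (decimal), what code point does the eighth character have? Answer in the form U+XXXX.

Offset 0: leading byte 0xF0 = 11110000 → 4-byte char #1 = F0 9F 98 9A.
Offset 4: leading byte 0xF3 = 11110011 → 4-byte char #2 = F3 96 99 89.
Offset 8: leading byte 0xD1 = 11010001 → 2-byte char #3 = D1 90.
Offset 10: leading byte 0xF0 = 11110000 → 4-byte char #4 = F0 90 8C B4.
Offset 14: leading byte 0xF1 = 11110001 → 4-byte char #5 = F1 A4 88 83.
Offset 18: leading byte 0xF0 = 11110000 → 4-byte char #6 = F0 96 AA BF.
Offset 22: leading byte 0xF4 = 11110100 → 4-byte char #7 = F4 88 8F 85.
Offset 26: leading byte 0xCA = 11001010 → 2-byte char #8 = CA AB.
Leading byte 0xCA = 11001010 matches 110xxxxx → 2-byte sequence.
Byte 1: 0xCA = 11001010, payload 01010 (5 bits).
Byte 2: 0xAB = 10101011 (10xxxxxx ✓), payload 101011.
Concatenate: 01010101011 = 0x2AB (11 bits → U+02AB).

U+02AB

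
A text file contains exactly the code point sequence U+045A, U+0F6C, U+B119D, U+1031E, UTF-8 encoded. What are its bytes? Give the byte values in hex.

D1 9A E0 BD AC F2 B1 86 9D F0 90 8C 9E

U+045A: 2-byte form → D1 9A.
U+0F6C: 3-byte form → E0 BD AC.
U+B119D: 4-byte form → F2 B1 86 9D.
U+1031E: 4-byte form → F0 90 8C 9E.
Concatenated (13 bytes): D1 9A E0 BD AC F2 B1 86 9D F0 90 8C 9E.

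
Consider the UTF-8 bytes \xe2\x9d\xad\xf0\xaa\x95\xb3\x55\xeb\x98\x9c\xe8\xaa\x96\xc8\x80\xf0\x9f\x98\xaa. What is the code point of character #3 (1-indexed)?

U+0055

Offset 0: leading byte 0xE2 = 11100010 → 3-byte char #1 = E2 9D AD.
Offset 3: leading byte 0xF0 = 11110000 → 4-byte char #2 = F0 AA 95 B3.
Offset 7: leading byte 0x55 = 01010101 → 1-byte char #3 = 55.
Leading byte 0x55 = 01010101 matches 0xxxxxxx → 1-byte sequence.
Byte 1: 0x55 = 01010101, payload 1010101 (7 bits).
Concatenate: 1010101 = 0x55 (7 bits → U+0055).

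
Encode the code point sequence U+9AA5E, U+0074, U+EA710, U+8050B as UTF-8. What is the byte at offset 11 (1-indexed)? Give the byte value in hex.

1-indexed offset 11 is 0-indexed offset 10.
U+9AA5E → 4-byte form F2 9A A9 9E at offsets 0–3.
U+0074 → 1-byte form 74 at offsets 4–4.
U+EA710 → 4-byte form F3 AA 9C 90 at offsets 5–8.
U+8050B → 4-byte form F2 80 94 8B at offsets 9–12.
Offset 10 falls in char 4's range; it's byte 2 of F2 80 94 8B = 0x80.

0x80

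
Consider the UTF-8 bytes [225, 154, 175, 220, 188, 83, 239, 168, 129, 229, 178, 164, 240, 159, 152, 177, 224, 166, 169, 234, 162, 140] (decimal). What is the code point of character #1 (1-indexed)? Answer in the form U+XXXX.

U+16AF

Offset 0: leading byte 0xE1 = 11100001 → 3-byte char #1 = E1 9A AF.
Leading byte 0xE1 = 11100001 matches 1110xxxx → 3-byte sequence.
Byte 1: 0xE1 = 11100001, payload 0001 (4 bits).
Byte 2: 0x9A = 10011010 (10xxxxxx ✓), payload 011010.
Byte 3: 0xAF = 10101111 (10xxxxxx ✓), payload 101111.
Concatenate: 0001011010101111 = 0x16AF (16 bits → U+16AF).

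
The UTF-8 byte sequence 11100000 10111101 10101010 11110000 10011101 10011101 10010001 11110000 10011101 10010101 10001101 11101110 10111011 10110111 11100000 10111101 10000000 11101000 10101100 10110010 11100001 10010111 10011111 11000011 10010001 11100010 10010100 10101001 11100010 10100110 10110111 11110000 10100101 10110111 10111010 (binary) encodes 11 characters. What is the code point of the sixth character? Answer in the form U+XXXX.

U+8B32

Offset 0: leading byte 0xE0 = 11100000 → 3-byte char #1 = E0 BD AA.
Offset 3: leading byte 0xF0 = 11110000 → 4-byte char #2 = F0 9D 9D 91.
Offset 7: leading byte 0xF0 = 11110000 → 4-byte char #3 = F0 9D 95 8D.
Offset 11: leading byte 0xEE = 11101110 → 3-byte char #4 = EE BB B7.
Offset 14: leading byte 0xE0 = 11100000 → 3-byte char #5 = E0 BD 80.
Offset 17: leading byte 0xE8 = 11101000 → 3-byte char #6 = E8 AC B2.
Leading byte 0xE8 = 11101000 matches 1110xxxx → 3-byte sequence.
Byte 1: 0xE8 = 11101000, payload 1000 (4 bits).
Byte 2: 0xAC = 10101100 (10xxxxxx ✓), payload 101100.
Byte 3: 0xB2 = 10110010 (10xxxxxx ✓), payload 110010.
Concatenate: 1000101100110010 = 0x8B32 (16 bits → U+8B32).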